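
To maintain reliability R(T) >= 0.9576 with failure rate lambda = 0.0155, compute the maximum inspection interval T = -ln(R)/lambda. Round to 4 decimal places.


R_target = 0.9576
lambda = 0.0155
-ln(0.9576) = 0.0433
T = 0.0433 / 0.0155
T = 2.7952

2.7952


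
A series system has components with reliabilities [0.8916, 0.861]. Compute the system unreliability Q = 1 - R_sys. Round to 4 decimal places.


Components: [0.8916, 0.861]
After component 1: product = 0.8916
After component 2: product = 0.7677
R_sys = 0.7677
Q = 1 - 0.7677 = 0.2323

0.2323


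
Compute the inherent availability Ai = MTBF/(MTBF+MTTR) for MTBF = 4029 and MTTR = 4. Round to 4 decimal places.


MTBF = 4029
MTTR = 4
MTBF + MTTR = 4033
Ai = 4029 / 4033
Ai = 0.999

0.999


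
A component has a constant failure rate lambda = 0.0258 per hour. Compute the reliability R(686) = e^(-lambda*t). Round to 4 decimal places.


lambda = 0.0258
t = 686
lambda * t = 17.6988
R(t) = e^(-17.6988)
R(t) = 0.0

0.0


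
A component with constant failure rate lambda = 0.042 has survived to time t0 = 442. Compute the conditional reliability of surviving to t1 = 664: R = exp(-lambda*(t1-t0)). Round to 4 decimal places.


lambda = 0.042
t0 = 442, t1 = 664
t1 - t0 = 222
lambda * (t1-t0) = 0.042 * 222 = 9.324
R = exp(-9.324)
R = 0.0001

0.0001


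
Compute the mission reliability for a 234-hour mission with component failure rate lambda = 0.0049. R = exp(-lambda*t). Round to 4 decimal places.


lambda = 0.0049
mission_time = 234
lambda * t = 0.0049 * 234 = 1.1466
R = exp(-1.1466)
R = 0.3177

0.3177


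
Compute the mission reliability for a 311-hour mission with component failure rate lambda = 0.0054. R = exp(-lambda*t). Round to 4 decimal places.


lambda = 0.0054
mission_time = 311
lambda * t = 0.0054 * 311 = 1.6794
R = exp(-1.6794)
R = 0.1865

0.1865


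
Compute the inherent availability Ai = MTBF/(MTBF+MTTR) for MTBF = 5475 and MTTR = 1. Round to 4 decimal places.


MTBF = 5475
MTTR = 1
MTBF + MTTR = 5476
Ai = 5475 / 5476
Ai = 0.9998

0.9998


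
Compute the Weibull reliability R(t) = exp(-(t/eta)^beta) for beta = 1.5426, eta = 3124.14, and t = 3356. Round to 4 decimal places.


beta = 1.5426, eta = 3124.14, t = 3356
t/eta = 3356 / 3124.14 = 1.0742
(t/eta)^beta = 1.0742^1.5426 = 1.1168
R(t) = exp(-1.1168)
R(t) = 0.3273

0.3273


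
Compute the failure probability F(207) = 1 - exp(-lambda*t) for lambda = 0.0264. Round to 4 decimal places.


lambda = 0.0264, t = 207
lambda * t = 5.4648
exp(-5.4648) = 0.0042
F(t) = 1 - 0.0042
F(t) = 0.9958

0.9958


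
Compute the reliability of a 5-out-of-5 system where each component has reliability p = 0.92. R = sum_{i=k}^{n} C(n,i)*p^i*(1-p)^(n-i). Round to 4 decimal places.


k = 5, n = 5, p = 0.92
i=5: C(5,5)=1 * 0.92^5 * 0.08^0 = 0.6591
R = sum of terms = 0.6591

0.6591


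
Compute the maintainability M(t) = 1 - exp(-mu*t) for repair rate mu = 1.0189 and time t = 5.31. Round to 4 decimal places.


mu = 1.0189, t = 5.31
mu * t = 1.0189 * 5.31 = 5.4104
exp(-5.4104) = 0.0045
M(t) = 1 - 0.0045
M(t) = 0.9955

0.9955


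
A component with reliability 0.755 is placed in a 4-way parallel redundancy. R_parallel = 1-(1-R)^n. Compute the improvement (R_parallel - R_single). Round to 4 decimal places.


R_single = 0.755, n = 4
1 - R_single = 0.245
(1 - R_single)^n = 0.245^4 = 0.0036
R_parallel = 1 - 0.0036 = 0.9964
Improvement = 0.9964 - 0.755
Improvement = 0.2414

0.2414


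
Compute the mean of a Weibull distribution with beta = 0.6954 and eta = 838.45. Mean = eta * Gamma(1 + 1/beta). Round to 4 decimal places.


beta = 0.6954, eta = 838.45
1/beta = 1.438
1 + 1/beta = 2.438
Gamma(2.438) = 1.2739
Mean = 838.45 * 1.2739
Mean = 1068.0698

1068.0698


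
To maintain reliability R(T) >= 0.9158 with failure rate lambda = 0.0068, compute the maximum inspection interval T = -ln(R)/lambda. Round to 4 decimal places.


R_target = 0.9158
lambda = 0.0068
-ln(0.9158) = 0.088
T = 0.088 / 0.0068
T = 12.9349

12.9349


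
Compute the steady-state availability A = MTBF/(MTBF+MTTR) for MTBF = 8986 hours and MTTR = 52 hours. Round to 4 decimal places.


MTBF = 8986
MTTR = 52
MTBF + MTTR = 9038
A = 8986 / 9038
A = 0.9942

0.9942


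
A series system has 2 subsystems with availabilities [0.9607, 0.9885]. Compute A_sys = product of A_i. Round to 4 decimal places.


Subsystems: [0.9607, 0.9885]
After subsystem 1 (A=0.9607): product = 0.9607
After subsystem 2 (A=0.9885): product = 0.9497
A_sys = 0.9497

0.9497


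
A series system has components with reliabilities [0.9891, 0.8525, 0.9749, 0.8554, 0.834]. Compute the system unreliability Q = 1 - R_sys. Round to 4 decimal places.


Components: [0.9891, 0.8525, 0.9749, 0.8554, 0.834]
After component 1: product = 0.9891
After component 2: product = 0.8432
After component 3: product = 0.822
After component 4: product = 0.7032
After component 5: product = 0.5864
R_sys = 0.5864
Q = 1 - 0.5864 = 0.4136

0.4136


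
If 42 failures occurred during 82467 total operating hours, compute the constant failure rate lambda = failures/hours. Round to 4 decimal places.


failures = 42
total_hours = 82467
lambda = 42 / 82467
lambda = 0.0005

0.0005


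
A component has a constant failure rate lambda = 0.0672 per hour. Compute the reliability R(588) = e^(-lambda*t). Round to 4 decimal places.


lambda = 0.0672
t = 588
lambda * t = 39.5136
R(t) = e^(-39.5136)
R(t) = 0.0

0.0


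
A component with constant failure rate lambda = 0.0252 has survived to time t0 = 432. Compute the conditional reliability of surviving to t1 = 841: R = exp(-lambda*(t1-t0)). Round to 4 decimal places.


lambda = 0.0252
t0 = 432, t1 = 841
t1 - t0 = 409
lambda * (t1-t0) = 0.0252 * 409 = 10.3068
R = exp(-10.3068)
R = 0.0

0.0


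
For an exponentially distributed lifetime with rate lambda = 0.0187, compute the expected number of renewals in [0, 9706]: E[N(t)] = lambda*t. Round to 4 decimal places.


lambda = 0.0187
t = 9706
E[N(t)] = lambda * t
E[N(t)] = 0.0187 * 9706
E[N(t)] = 181.5022

181.5022


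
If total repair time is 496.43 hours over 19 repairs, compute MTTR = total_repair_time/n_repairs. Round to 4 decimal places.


total_repair_time = 496.43
n_repairs = 19
MTTR = 496.43 / 19
MTTR = 26.1279

26.1279


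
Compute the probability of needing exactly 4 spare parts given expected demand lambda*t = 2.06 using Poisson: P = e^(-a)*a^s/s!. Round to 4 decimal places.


a = 2.06, s = 4
e^(-a) = e^(-2.06) = 0.1275
a^s = 2.06^4 = 18.0081
s! = 24
P = 0.1275 * 18.0081 / 24
P = 0.0956

0.0956


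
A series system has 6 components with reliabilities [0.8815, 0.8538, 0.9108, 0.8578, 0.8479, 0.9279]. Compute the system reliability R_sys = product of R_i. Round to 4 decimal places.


Components: [0.8815, 0.8538, 0.9108, 0.8578, 0.8479, 0.9279]
After component 1 (R=0.8815): product = 0.8815
After component 2 (R=0.8538): product = 0.7526
After component 3 (R=0.9108): product = 0.6855
After component 4 (R=0.8578): product = 0.588
After component 5 (R=0.8479): product = 0.4986
After component 6 (R=0.9279): product = 0.4626
R_sys = 0.4626

0.4626


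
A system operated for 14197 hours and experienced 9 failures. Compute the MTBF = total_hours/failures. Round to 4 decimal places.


total_hours = 14197
failures = 9
MTBF = 14197 / 9
MTBF = 1577.4444

1577.4444


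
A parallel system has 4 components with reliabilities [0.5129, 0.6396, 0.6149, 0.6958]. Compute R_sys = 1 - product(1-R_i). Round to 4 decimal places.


Components: [0.5129, 0.6396, 0.6149, 0.6958]
(1 - 0.5129) = 0.4871, running product = 0.4871
(1 - 0.6396) = 0.3604, running product = 0.1756
(1 - 0.6149) = 0.3851, running product = 0.0676
(1 - 0.6958) = 0.3042, running product = 0.0206
Product of (1-R_i) = 0.0206
R_sys = 1 - 0.0206 = 0.9794

0.9794


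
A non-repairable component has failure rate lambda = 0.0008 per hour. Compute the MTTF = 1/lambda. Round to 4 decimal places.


lambda = 0.0008
MTTF = 1 / 0.0008
MTTF = 1250.0

1250.0


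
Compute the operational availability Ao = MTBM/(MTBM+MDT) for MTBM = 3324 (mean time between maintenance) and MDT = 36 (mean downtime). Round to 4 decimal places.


MTBM = 3324
MDT = 36
MTBM + MDT = 3360
Ao = 3324 / 3360
Ao = 0.9893

0.9893


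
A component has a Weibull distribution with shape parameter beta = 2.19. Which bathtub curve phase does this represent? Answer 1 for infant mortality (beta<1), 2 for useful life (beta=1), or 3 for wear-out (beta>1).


beta = 2.19
Compare beta to 1:
beta < 1 => infant mortality (phase 1)
beta = 1 => useful life (phase 2)
beta > 1 => wear-out (phase 3)
Since beta = 2.19, this is wear-out (increasing failure rate)
Phase = 3

3


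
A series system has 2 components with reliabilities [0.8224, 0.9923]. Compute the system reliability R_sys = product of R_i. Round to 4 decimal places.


Components: [0.8224, 0.9923]
After component 1 (R=0.8224): product = 0.8224
After component 2 (R=0.9923): product = 0.8161
R_sys = 0.8161

0.8161


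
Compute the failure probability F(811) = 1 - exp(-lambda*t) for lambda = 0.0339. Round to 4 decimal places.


lambda = 0.0339, t = 811
lambda * t = 27.4929
exp(-27.4929) = 0.0
F(t) = 1 - 0.0
F(t) = 1.0

1.0


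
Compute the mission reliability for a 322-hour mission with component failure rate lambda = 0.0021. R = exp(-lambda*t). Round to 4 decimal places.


lambda = 0.0021
mission_time = 322
lambda * t = 0.0021 * 322 = 0.6762
R = exp(-0.6762)
R = 0.5085

0.5085


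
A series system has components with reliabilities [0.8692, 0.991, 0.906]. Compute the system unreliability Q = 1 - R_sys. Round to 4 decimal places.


Components: [0.8692, 0.991, 0.906]
After component 1: product = 0.8692
After component 2: product = 0.8614
After component 3: product = 0.7804
R_sys = 0.7804
Q = 1 - 0.7804 = 0.2196

0.2196


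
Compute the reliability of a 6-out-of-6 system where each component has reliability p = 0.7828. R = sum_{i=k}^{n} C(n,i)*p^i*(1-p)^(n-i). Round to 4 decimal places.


k = 6, n = 6, p = 0.7828
i=6: C(6,6)=1 * 0.7828^6 * 0.2172^0 = 0.2301
R = sum of terms = 0.2301

0.2301


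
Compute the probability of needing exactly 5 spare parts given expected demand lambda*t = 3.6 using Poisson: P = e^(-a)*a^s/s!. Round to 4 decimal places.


a = 3.6, s = 5
e^(-a) = e^(-3.6) = 0.0273
a^s = 3.6^5 = 604.6618
s! = 120
P = 0.0273 * 604.6618 / 120
P = 0.1377

0.1377


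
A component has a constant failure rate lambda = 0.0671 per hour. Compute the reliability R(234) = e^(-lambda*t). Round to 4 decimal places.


lambda = 0.0671
t = 234
lambda * t = 15.7014
R(t) = e^(-15.7014)
R(t) = 0.0

0.0


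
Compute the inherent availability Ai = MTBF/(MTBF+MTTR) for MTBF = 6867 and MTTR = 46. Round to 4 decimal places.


MTBF = 6867
MTTR = 46
MTBF + MTTR = 6913
Ai = 6867 / 6913
Ai = 0.9933

0.9933


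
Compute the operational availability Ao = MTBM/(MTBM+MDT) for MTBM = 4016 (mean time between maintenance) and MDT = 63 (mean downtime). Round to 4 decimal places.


MTBM = 4016
MDT = 63
MTBM + MDT = 4079
Ao = 4016 / 4079
Ao = 0.9846

0.9846


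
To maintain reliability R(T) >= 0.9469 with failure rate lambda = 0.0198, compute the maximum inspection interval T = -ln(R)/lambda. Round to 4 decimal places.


R_target = 0.9469
lambda = 0.0198
-ln(0.9469) = 0.0546
T = 0.0546 / 0.0198
T = 2.7556

2.7556


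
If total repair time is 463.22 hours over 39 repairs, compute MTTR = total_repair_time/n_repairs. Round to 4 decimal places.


total_repair_time = 463.22
n_repairs = 39
MTTR = 463.22 / 39
MTTR = 11.8774

11.8774


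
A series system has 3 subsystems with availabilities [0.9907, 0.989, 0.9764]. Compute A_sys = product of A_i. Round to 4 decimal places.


Subsystems: [0.9907, 0.989, 0.9764]
After subsystem 1 (A=0.9907): product = 0.9907
After subsystem 2 (A=0.989): product = 0.9798
After subsystem 3 (A=0.9764): product = 0.9567
A_sys = 0.9567

0.9567


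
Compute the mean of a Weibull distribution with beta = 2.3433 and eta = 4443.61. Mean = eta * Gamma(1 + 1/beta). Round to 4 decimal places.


beta = 2.3433, eta = 4443.61
1/beta = 0.4267
1 + 1/beta = 1.4267
Gamma(1.4267) = 0.8861
Mean = 4443.61 * 0.8861
Mean = 3937.6179

3937.6179


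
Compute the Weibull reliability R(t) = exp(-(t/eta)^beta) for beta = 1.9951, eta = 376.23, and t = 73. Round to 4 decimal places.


beta = 1.9951, eta = 376.23, t = 73
t/eta = 73 / 376.23 = 0.194
(t/eta)^beta = 0.194^1.9951 = 0.038
R(t) = exp(-0.038)
R(t) = 0.9628

0.9628


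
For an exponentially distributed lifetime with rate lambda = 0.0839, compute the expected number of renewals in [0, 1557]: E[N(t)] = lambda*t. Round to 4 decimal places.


lambda = 0.0839
t = 1557
E[N(t)] = lambda * t
E[N(t)] = 0.0839 * 1557
E[N(t)] = 130.6323

130.6323


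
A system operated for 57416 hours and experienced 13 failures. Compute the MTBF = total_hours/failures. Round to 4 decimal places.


total_hours = 57416
failures = 13
MTBF = 57416 / 13
MTBF = 4416.6154

4416.6154


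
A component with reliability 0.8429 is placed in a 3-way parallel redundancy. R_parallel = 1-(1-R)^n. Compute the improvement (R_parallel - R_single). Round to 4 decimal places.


R_single = 0.8429, n = 3
1 - R_single = 0.1571
(1 - R_single)^n = 0.1571^3 = 0.0039
R_parallel = 1 - 0.0039 = 0.9961
Improvement = 0.9961 - 0.8429
Improvement = 0.1532

0.1532


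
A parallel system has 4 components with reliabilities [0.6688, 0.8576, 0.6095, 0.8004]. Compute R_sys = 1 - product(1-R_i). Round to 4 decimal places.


Components: [0.6688, 0.8576, 0.6095, 0.8004]
(1 - 0.6688) = 0.3312, running product = 0.3312
(1 - 0.8576) = 0.1424, running product = 0.0472
(1 - 0.6095) = 0.3905, running product = 0.0184
(1 - 0.8004) = 0.1996, running product = 0.0037
Product of (1-R_i) = 0.0037
R_sys = 1 - 0.0037 = 0.9963

0.9963


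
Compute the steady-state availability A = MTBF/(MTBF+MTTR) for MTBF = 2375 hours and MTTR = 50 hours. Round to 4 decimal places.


MTBF = 2375
MTTR = 50
MTBF + MTTR = 2425
A = 2375 / 2425
A = 0.9794

0.9794


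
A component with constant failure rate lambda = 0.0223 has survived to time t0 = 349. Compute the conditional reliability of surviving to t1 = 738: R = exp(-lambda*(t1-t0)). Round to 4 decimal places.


lambda = 0.0223
t0 = 349, t1 = 738
t1 - t0 = 389
lambda * (t1-t0) = 0.0223 * 389 = 8.6747
R = exp(-8.6747)
R = 0.0002

0.0002


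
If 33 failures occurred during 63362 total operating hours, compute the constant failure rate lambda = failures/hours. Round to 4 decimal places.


failures = 33
total_hours = 63362
lambda = 33 / 63362
lambda = 0.0005

0.0005


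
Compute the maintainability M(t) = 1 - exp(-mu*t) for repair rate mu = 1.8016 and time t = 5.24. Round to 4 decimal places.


mu = 1.8016, t = 5.24
mu * t = 1.8016 * 5.24 = 9.4404
exp(-9.4404) = 0.0001
M(t) = 1 - 0.0001
M(t) = 0.9999

0.9999


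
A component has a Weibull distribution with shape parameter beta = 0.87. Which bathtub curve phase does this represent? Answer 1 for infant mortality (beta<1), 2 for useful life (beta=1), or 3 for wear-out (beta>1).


beta = 0.87
Compare beta to 1:
beta < 1 => infant mortality (phase 1)
beta = 1 => useful life (phase 2)
beta > 1 => wear-out (phase 3)
Since beta = 0.87, this is infant mortality (decreasing failure rate)
Phase = 1

1


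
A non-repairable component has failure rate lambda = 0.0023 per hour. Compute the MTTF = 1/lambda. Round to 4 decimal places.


lambda = 0.0023
MTTF = 1 / 0.0023
MTTF = 434.7826

434.7826


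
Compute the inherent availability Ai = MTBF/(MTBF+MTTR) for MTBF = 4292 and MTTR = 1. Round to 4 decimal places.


MTBF = 4292
MTTR = 1
MTBF + MTTR = 4293
Ai = 4292 / 4293
Ai = 0.9998

0.9998


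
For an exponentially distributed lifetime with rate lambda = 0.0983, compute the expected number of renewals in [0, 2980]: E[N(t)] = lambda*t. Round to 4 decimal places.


lambda = 0.0983
t = 2980
E[N(t)] = lambda * t
E[N(t)] = 0.0983 * 2980
E[N(t)] = 292.934

292.934


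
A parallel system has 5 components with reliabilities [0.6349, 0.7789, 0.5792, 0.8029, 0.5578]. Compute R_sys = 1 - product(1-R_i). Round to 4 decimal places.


Components: [0.6349, 0.7789, 0.5792, 0.8029, 0.5578]
(1 - 0.6349) = 0.3651, running product = 0.3651
(1 - 0.7789) = 0.2211, running product = 0.0807
(1 - 0.5792) = 0.4208, running product = 0.034
(1 - 0.8029) = 0.1971, running product = 0.0067
(1 - 0.5578) = 0.4422, running product = 0.003
Product of (1-R_i) = 0.003
R_sys = 1 - 0.003 = 0.997

0.997


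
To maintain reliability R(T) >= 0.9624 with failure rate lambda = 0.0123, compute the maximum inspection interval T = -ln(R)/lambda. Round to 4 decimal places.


R_target = 0.9624
lambda = 0.0123
-ln(0.9624) = 0.0383
T = 0.0383 / 0.0123
T = 3.1159

3.1159


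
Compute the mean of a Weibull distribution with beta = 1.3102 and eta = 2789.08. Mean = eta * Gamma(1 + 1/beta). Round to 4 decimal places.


beta = 1.3102, eta = 2789.08
1/beta = 0.7632
1 + 1/beta = 1.7632
Gamma(1.7632) = 0.9221
Mean = 2789.08 * 0.9221
Mean = 2571.9247

2571.9247


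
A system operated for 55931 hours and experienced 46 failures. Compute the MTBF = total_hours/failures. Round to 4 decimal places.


total_hours = 55931
failures = 46
MTBF = 55931 / 46
MTBF = 1215.8913

1215.8913


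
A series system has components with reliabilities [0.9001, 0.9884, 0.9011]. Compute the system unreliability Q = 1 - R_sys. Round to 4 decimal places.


Components: [0.9001, 0.9884, 0.9011]
After component 1: product = 0.9001
After component 2: product = 0.8897
After component 3: product = 0.8017
R_sys = 0.8017
Q = 1 - 0.8017 = 0.1983

0.1983


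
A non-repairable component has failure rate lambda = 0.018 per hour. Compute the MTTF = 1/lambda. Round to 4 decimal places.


lambda = 0.018
MTTF = 1 / 0.018
MTTF = 55.5556

55.5556


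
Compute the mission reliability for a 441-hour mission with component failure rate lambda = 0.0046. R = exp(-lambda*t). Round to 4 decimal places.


lambda = 0.0046
mission_time = 441
lambda * t = 0.0046 * 441 = 2.0286
R = exp(-2.0286)
R = 0.1315

0.1315


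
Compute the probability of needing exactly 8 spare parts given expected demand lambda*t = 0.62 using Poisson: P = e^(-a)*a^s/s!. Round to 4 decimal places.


a = 0.62, s = 8
e^(-a) = e^(-0.62) = 0.5379
a^s = 0.62^8 = 0.0218
s! = 40320
P = 0.5379 * 0.0218 / 40320
P = 0.0

0.0


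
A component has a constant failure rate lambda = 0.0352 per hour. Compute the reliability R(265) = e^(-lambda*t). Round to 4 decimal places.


lambda = 0.0352
t = 265
lambda * t = 9.328
R(t) = e^(-9.328)
R(t) = 0.0001

0.0001


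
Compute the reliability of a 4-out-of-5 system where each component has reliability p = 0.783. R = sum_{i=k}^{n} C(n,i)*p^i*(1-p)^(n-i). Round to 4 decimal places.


k = 4, n = 5, p = 0.783
i=4: C(5,4)=5 * 0.783^4 * 0.217^1 = 0.4078
i=5: C(5,5)=1 * 0.783^5 * 0.217^0 = 0.2943
R = sum of terms = 0.7021

0.7021


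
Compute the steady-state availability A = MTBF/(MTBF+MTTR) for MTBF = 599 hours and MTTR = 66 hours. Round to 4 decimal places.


MTBF = 599
MTTR = 66
MTBF + MTTR = 665
A = 599 / 665
A = 0.9008

0.9008


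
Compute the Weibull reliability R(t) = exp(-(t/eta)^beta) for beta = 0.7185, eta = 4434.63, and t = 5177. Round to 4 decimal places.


beta = 0.7185, eta = 4434.63, t = 5177
t/eta = 5177 / 4434.63 = 1.1674
(t/eta)^beta = 1.1674^0.7185 = 1.1176
R(t) = exp(-1.1176)
R(t) = 0.3271

0.3271


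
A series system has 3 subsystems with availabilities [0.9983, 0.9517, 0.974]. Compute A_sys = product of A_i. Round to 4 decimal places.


Subsystems: [0.9983, 0.9517, 0.974]
After subsystem 1 (A=0.9983): product = 0.9983
After subsystem 2 (A=0.9517): product = 0.9501
After subsystem 3 (A=0.974): product = 0.9254
A_sys = 0.9254

0.9254


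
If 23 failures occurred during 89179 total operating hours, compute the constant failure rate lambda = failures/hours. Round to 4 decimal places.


failures = 23
total_hours = 89179
lambda = 23 / 89179
lambda = 0.0003

0.0003


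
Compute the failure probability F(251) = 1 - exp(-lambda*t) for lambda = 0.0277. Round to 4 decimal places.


lambda = 0.0277, t = 251
lambda * t = 6.9527
exp(-6.9527) = 0.001
F(t) = 1 - 0.001
F(t) = 0.999

0.999


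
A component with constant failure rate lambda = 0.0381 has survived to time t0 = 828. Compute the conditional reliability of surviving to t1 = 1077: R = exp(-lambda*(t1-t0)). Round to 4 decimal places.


lambda = 0.0381
t0 = 828, t1 = 1077
t1 - t0 = 249
lambda * (t1-t0) = 0.0381 * 249 = 9.4869
R = exp(-9.4869)
R = 0.0001

0.0001


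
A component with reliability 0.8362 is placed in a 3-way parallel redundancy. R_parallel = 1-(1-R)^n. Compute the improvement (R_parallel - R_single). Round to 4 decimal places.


R_single = 0.8362, n = 3
1 - R_single = 0.1638
(1 - R_single)^n = 0.1638^3 = 0.0044
R_parallel = 1 - 0.0044 = 0.9956
Improvement = 0.9956 - 0.8362
Improvement = 0.1594

0.1594


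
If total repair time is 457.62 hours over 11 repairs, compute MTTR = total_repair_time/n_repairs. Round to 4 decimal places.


total_repair_time = 457.62
n_repairs = 11
MTTR = 457.62 / 11
MTTR = 41.6018

41.6018


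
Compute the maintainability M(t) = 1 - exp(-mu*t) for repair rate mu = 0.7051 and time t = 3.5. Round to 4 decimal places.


mu = 0.7051, t = 3.5
mu * t = 0.7051 * 3.5 = 2.4678
exp(-2.4678) = 0.0848
M(t) = 1 - 0.0848
M(t) = 0.9152

0.9152


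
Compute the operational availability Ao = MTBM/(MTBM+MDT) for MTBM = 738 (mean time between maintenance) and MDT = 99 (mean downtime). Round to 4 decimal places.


MTBM = 738
MDT = 99
MTBM + MDT = 837
Ao = 738 / 837
Ao = 0.8817

0.8817


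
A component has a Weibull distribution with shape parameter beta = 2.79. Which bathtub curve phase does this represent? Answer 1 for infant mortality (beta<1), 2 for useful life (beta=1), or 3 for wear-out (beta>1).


beta = 2.79
Compare beta to 1:
beta < 1 => infant mortality (phase 1)
beta = 1 => useful life (phase 2)
beta > 1 => wear-out (phase 3)
Since beta = 2.79, this is wear-out (increasing failure rate)
Phase = 3

3


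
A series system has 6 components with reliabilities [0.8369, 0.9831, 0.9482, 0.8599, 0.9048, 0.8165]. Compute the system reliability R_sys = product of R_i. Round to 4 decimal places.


Components: [0.8369, 0.9831, 0.9482, 0.8599, 0.9048, 0.8165]
After component 1 (R=0.8369): product = 0.8369
After component 2 (R=0.9831): product = 0.8228
After component 3 (R=0.9482): product = 0.7801
After component 4 (R=0.8599): product = 0.6708
After component 5 (R=0.9048): product = 0.607
After component 6 (R=0.8165): product = 0.4956
R_sys = 0.4956

0.4956


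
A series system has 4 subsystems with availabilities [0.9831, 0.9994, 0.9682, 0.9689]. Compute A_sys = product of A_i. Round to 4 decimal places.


Subsystems: [0.9831, 0.9994, 0.9682, 0.9689]
After subsystem 1 (A=0.9831): product = 0.9831
After subsystem 2 (A=0.9994): product = 0.9825
After subsystem 3 (A=0.9682): product = 0.9513
After subsystem 4 (A=0.9689): product = 0.9217
A_sys = 0.9217

0.9217


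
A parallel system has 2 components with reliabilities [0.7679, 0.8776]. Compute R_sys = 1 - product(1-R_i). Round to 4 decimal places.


Components: [0.7679, 0.8776]
(1 - 0.7679) = 0.2321, running product = 0.2321
(1 - 0.8776) = 0.1224, running product = 0.0284
Product of (1-R_i) = 0.0284
R_sys = 1 - 0.0284 = 0.9716

0.9716


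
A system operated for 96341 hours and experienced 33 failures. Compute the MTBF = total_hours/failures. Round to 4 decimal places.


total_hours = 96341
failures = 33
MTBF = 96341 / 33
MTBF = 2919.4242

2919.4242


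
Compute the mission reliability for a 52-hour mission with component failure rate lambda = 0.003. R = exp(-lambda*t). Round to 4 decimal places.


lambda = 0.003
mission_time = 52
lambda * t = 0.003 * 52 = 0.156
R = exp(-0.156)
R = 0.8556

0.8556


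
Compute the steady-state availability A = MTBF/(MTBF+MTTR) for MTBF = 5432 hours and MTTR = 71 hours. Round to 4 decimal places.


MTBF = 5432
MTTR = 71
MTBF + MTTR = 5503
A = 5432 / 5503
A = 0.9871

0.9871


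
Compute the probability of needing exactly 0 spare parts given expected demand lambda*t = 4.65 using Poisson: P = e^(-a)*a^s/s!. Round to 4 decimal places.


a = 4.65, s = 0
e^(-a) = e^(-4.65) = 0.0096
a^s = 4.65^0 = 1.0
s! = 1
P = 0.0096 * 1.0 / 1
P = 0.0096

0.0096


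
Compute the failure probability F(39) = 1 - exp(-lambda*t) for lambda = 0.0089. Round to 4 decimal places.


lambda = 0.0089, t = 39
lambda * t = 0.3471
exp(-0.3471) = 0.7067
F(t) = 1 - 0.7067
F(t) = 0.2933

0.2933


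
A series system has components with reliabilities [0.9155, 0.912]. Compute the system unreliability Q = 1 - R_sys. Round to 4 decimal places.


Components: [0.9155, 0.912]
After component 1: product = 0.9155
After component 2: product = 0.8349
R_sys = 0.8349
Q = 1 - 0.8349 = 0.1651

0.1651


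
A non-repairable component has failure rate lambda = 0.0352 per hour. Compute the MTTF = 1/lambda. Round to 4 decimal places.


lambda = 0.0352
MTTF = 1 / 0.0352
MTTF = 28.4091

28.4091


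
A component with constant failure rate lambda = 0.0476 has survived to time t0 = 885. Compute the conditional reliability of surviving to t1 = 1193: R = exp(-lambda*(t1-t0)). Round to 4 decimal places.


lambda = 0.0476
t0 = 885, t1 = 1193
t1 - t0 = 308
lambda * (t1-t0) = 0.0476 * 308 = 14.6608
R = exp(-14.6608)
R = 0.0

0.0


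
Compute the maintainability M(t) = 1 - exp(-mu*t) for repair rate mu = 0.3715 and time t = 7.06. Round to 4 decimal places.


mu = 0.3715, t = 7.06
mu * t = 0.3715 * 7.06 = 2.6228
exp(-2.6228) = 0.0726
M(t) = 1 - 0.0726
M(t) = 0.9274

0.9274


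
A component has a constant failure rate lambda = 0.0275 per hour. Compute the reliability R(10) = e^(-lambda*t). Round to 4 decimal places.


lambda = 0.0275
t = 10
lambda * t = 0.275
R(t) = e^(-0.275)
R(t) = 0.7596

0.7596


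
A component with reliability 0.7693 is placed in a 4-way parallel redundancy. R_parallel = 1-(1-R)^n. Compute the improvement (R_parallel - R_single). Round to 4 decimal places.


R_single = 0.7693, n = 4
1 - R_single = 0.2307
(1 - R_single)^n = 0.2307^4 = 0.0028
R_parallel = 1 - 0.0028 = 0.9972
Improvement = 0.9972 - 0.7693
Improvement = 0.2279

0.2279


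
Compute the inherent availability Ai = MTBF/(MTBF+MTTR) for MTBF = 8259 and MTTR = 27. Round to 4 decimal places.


MTBF = 8259
MTTR = 27
MTBF + MTTR = 8286
Ai = 8259 / 8286
Ai = 0.9967

0.9967


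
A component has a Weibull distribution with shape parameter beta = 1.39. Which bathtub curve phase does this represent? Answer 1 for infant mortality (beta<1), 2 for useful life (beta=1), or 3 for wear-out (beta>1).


beta = 1.39
Compare beta to 1:
beta < 1 => infant mortality (phase 1)
beta = 1 => useful life (phase 2)
beta > 1 => wear-out (phase 3)
Since beta = 1.39, this is wear-out (increasing failure rate)
Phase = 3

3


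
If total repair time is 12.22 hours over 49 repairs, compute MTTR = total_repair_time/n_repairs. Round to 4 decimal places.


total_repair_time = 12.22
n_repairs = 49
MTTR = 12.22 / 49
MTTR = 0.2494

0.2494


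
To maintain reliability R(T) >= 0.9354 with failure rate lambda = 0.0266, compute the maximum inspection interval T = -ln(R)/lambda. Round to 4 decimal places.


R_target = 0.9354
lambda = 0.0266
-ln(0.9354) = 0.0668
T = 0.0668 / 0.0266
T = 2.5106

2.5106


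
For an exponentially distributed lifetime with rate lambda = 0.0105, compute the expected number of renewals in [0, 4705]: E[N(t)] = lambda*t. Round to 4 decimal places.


lambda = 0.0105
t = 4705
E[N(t)] = lambda * t
E[N(t)] = 0.0105 * 4705
E[N(t)] = 49.4025

49.4025


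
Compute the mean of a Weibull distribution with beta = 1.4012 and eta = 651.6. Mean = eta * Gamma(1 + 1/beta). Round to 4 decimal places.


beta = 1.4012, eta = 651.6
1/beta = 0.7137
1 + 1/beta = 1.7137
Gamma(1.7137) = 0.9113
Mean = 651.6 * 0.9113
Mean = 593.8037

593.8037


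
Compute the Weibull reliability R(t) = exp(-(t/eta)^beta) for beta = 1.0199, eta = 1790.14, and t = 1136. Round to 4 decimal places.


beta = 1.0199, eta = 1790.14, t = 1136
t/eta = 1136 / 1790.14 = 0.6346
(t/eta)^beta = 0.6346^1.0199 = 0.6289
R(t) = exp(-0.6289)
R(t) = 0.5332

0.5332


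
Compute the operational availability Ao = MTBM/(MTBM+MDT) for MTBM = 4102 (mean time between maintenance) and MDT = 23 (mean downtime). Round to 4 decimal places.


MTBM = 4102
MDT = 23
MTBM + MDT = 4125
Ao = 4102 / 4125
Ao = 0.9944

0.9944


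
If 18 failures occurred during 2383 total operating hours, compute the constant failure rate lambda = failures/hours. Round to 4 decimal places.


failures = 18
total_hours = 2383
lambda = 18 / 2383
lambda = 0.0076

0.0076


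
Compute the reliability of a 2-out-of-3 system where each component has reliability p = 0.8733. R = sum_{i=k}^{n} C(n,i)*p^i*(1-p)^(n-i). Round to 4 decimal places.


k = 2, n = 3, p = 0.8733
i=2: C(3,2)=3 * 0.8733^2 * 0.1267^1 = 0.2899
i=3: C(3,3)=1 * 0.8733^3 * 0.1267^0 = 0.666
R = sum of terms = 0.9559

0.9559


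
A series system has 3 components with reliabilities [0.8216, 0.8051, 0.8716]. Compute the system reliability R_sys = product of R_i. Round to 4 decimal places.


Components: [0.8216, 0.8051, 0.8716]
After component 1 (R=0.8216): product = 0.8216
After component 2 (R=0.8051): product = 0.6615
After component 3 (R=0.8716): product = 0.5765
R_sys = 0.5765

0.5765


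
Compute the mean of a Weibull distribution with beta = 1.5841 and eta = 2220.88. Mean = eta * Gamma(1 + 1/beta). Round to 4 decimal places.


beta = 1.5841, eta = 2220.88
1/beta = 0.6313
1 + 1/beta = 1.6313
Gamma(1.6313) = 0.8974
Mean = 2220.88 * 0.8974
Mean = 1993.0575

1993.0575


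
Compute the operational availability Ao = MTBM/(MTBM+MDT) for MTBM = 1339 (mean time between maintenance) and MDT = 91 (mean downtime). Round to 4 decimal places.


MTBM = 1339
MDT = 91
MTBM + MDT = 1430
Ao = 1339 / 1430
Ao = 0.9364

0.9364


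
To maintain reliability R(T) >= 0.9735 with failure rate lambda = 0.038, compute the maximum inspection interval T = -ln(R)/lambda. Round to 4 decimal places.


R_target = 0.9735
lambda = 0.038
-ln(0.9735) = 0.0269
T = 0.0269 / 0.038
T = 0.7068

0.7068


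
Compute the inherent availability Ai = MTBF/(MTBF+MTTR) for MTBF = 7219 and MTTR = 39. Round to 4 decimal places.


MTBF = 7219
MTTR = 39
MTBF + MTTR = 7258
Ai = 7219 / 7258
Ai = 0.9946

0.9946


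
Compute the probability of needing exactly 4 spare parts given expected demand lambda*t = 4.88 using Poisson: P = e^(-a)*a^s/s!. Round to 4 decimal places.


a = 4.88, s = 4
e^(-a) = e^(-4.88) = 0.0076
a^s = 4.88^4 = 567.1256
s! = 24
P = 0.0076 * 567.1256 / 24
P = 0.1795

0.1795


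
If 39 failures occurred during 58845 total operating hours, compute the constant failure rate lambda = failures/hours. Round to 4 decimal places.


failures = 39
total_hours = 58845
lambda = 39 / 58845
lambda = 0.0007

0.0007


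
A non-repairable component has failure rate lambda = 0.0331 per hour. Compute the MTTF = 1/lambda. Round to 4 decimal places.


lambda = 0.0331
MTTF = 1 / 0.0331
MTTF = 30.2115

30.2115


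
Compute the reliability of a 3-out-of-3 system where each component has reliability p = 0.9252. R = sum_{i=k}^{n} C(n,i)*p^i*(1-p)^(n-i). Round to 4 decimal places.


k = 3, n = 3, p = 0.9252
i=3: C(3,3)=1 * 0.9252^3 * 0.0748^0 = 0.792
R = sum of terms = 0.792

0.792


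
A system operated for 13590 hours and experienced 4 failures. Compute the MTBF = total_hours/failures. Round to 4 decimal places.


total_hours = 13590
failures = 4
MTBF = 13590 / 4
MTBF = 3397.5

3397.5


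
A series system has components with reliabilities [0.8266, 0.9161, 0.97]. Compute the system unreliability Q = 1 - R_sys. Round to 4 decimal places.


Components: [0.8266, 0.9161, 0.97]
After component 1: product = 0.8266
After component 2: product = 0.7572
After component 3: product = 0.7345
R_sys = 0.7345
Q = 1 - 0.7345 = 0.2655

0.2655


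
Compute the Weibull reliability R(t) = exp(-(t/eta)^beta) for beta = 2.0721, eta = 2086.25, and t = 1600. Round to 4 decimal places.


beta = 2.0721, eta = 2086.25, t = 1600
t/eta = 1600 / 2086.25 = 0.7669
(t/eta)^beta = 0.7669^2.0721 = 0.577
R(t) = exp(-0.577)
R(t) = 0.5616

0.5616


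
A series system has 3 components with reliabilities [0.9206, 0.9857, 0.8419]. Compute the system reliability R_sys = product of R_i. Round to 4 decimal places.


Components: [0.9206, 0.9857, 0.8419]
After component 1 (R=0.9206): product = 0.9206
After component 2 (R=0.9857): product = 0.9074
After component 3 (R=0.8419): product = 0.764
R_sys = 0.764

0.764


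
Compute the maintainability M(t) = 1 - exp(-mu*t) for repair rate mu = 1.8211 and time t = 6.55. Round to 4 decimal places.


mu = 1.8211, t = 6.55
mu * t = 1.8211 * 6.55 = 11.9282
exp(-11.9282) = 0.0
M(t) = 1 - 0.0
M(t) = 1.0

1.0


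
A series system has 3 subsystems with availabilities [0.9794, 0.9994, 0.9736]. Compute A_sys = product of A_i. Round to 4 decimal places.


Subsystems: [0.9794, 0.9994, 0.9736]
After subsystem 1 (A=0.9794): product = 0.9794
After subsystem 2 (A=0.9994): product = 0.9788
After subsystem 3 (A=0.9736): product = 0.953
A_sys = 0.953

0.953


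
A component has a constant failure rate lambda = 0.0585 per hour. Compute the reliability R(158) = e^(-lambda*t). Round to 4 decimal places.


lambda = 0.0585
t = 158
lambda * t = 9.243
R(t) = e^(-9.243)
R(t) = 0.0001

0.0001


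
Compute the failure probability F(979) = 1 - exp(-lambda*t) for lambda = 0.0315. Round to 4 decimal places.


lambda = 0.0315, t = 979
lambda * t = 30.8385
exp(-30.8385) = 0.0
F(t) = 1 - 0.0
F(t) = 1.0

1.0


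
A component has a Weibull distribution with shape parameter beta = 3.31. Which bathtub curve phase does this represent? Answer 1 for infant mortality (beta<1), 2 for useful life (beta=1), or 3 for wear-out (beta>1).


beta = 3.31
Compare beta to 1:
beta < 1 => infant mortality (phase 1)
beta = 1 => useful life (phase 2)
beta > 1 => wear-out (phase 3)
Since beta = 3.31, this is wear-out (increasing failure rate)
Phase = 3

3


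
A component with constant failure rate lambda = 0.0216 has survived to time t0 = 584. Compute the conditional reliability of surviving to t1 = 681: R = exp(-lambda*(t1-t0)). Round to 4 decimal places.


lambda = 0.0216
t0 = 584, t1 = 681
t1 - t0 = 97
lambda * (t1-t0) = 0.0216 * 97 = 2.0952
R = exp(-2.0952)
R = 0.123

0.123


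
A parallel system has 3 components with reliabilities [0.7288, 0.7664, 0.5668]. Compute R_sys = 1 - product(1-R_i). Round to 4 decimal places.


Components: [0.7288, 0.7664, 0.5668]
(1 - 0.7288) = 0.2712, running product = 0.2712
(1 - 0.7664) = 0.2336, running product = 0.0634
(1 - 0.5668) = 0.4332, running product = 0.0274
Product of (1-R_i) = 0.0274
R_sys = 1 - 0.0274 = 0.9726

0.9726


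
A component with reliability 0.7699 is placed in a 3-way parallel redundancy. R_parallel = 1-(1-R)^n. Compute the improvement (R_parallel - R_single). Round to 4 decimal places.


R_single = 0.7699, n = 3
1 - R_single = 0.2301
(1 - R_single)^n = 0.2301^3 = 0.0122
R_parallel = 1 - 0.0122 = 0.9878
Improvement = 0.9878 - 0.7699
Improvement = 0.2179

0.2179


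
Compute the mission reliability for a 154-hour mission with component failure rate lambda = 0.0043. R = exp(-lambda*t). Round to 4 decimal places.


lambda = 0.0043
mission_time = 154
lambda * t = 0.0043 * 154 = 0.6622
R = exp(-0.6622)
R = 0.5157

0.5157


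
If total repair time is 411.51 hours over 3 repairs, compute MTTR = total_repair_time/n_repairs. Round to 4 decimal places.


total_repair_time = 411.51
n_repairs = 3
MTTR = 411.51 / 3
MTTR = 137.17

137.17


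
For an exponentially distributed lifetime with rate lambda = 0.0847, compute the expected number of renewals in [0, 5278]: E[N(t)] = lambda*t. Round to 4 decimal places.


lambda = 0.0847
t = 5278
E[N(t)] = lambda * t
E[N(t)] = 0.0847 * 5278
E[N(t)] = 447.0466

447.0466


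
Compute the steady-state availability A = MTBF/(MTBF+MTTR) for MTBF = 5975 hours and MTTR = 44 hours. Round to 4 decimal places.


MTBF = 5975
MTTR = 44
MTBF + MTTR = 6019
A = 5975 / 6019
A = 0.9927

0.9927


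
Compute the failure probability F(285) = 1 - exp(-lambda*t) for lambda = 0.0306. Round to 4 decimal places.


lambda = 0.0306, t = 285
lambda * t = 8.721
exp(-8.721) = 0.0002
F(t) = 1 - 0.0002
F(t) = 0.9998

0.9998


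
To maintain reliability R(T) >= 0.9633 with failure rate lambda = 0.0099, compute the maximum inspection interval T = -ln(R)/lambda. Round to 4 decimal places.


R_target = 0.9633
lambda = 0.0099
-ln(0.9633) = 0.0374
T = 0.0374 / 0.0099
T = 3.7768

3.7768


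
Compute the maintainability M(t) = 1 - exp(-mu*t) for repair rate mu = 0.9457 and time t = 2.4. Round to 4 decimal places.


mu = 0.9457, t = 2.4
mu * t = 0.9457 * 2.4 = 2.2697
exp(-2.2697) = 0.1033
M(t) = 1 - 0.1033
M(t) = 0.8967

0.8967


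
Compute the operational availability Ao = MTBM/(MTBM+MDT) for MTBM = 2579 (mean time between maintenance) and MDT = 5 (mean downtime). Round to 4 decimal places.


MTBM = 2579
MDT = 5
MTBM + MDT = 2584
Ao = 2579 / 2584
Ao = 0.9981

0.9981


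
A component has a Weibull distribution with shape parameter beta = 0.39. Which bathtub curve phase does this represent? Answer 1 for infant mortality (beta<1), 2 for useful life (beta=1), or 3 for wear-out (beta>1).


beta = 0.39
Compare beta to 1:
beta < 1 => infant mortality (phase 1)
beta = 1 => useful life (phase 2)
beta > 1 => wear-out (phase 3)
Since beta = 0.39, this is infant mortality (decreasing failure rate)
Phase = 1

1


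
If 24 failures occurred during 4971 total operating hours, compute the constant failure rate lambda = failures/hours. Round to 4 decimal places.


failures = 24
total_hours = 4971
lambda = 24 / 4971
lambda = 0.0048

0.0048


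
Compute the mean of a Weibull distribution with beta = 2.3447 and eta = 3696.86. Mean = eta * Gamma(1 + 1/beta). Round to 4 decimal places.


beta = 2.3447, eta = 3696.86
1/beta = 0.4265
1 + 1/beta = 1.4265
Gamma(1.4265) = 0.8861
Mean = 3696.86 * 0.8861
Mean = 3275.9288

3275.9288


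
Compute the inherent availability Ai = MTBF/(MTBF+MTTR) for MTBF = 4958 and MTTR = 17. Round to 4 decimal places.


MTBF = 4958
MTTR = 17
MTBF + MTTR = 4975
Ai = 4958 / 4975
Ai = 0.9966

0.9966


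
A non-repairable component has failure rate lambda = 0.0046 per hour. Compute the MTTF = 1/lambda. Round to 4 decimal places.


lambda = 0.0046
MTTF = 1 / 0.0046
MTTF = 217.3913

217.3913


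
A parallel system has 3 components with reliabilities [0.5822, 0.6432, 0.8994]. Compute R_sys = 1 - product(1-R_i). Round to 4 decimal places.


Components: [0.5822, 0.6432, 0.8994]
(1 - 0.5822) = 0.4178, running product = 0.4178
(1 - 0.6432) = 0.3568, running product = 0.1491
(1 - 0.8994) = 0.1006, running product = 0.015
Product of (1-R_i) = 0.015
R_sys = 1 - 0.015 = 0.985

0.985


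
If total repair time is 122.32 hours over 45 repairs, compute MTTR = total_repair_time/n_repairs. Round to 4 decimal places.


total_repair_time = 122.32
n_repairs = 45
MTTR = 122.32 / 45
MTTR = 2.7182

2.7182


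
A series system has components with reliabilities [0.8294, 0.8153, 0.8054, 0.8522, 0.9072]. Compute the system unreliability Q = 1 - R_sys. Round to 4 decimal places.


Components: [0.8294, 0.8153, 0.8054, 0.8522, 0.9072]
After component 1: product = 0.8294
After component 2: product = 0.6762
After component 3: product = 0.5446
After component 4: product = 0.4641
After component 5: product = 0.4211
R_sys = 0.4211
Q = 1 - 0.4211 = 0.5789

0.5789


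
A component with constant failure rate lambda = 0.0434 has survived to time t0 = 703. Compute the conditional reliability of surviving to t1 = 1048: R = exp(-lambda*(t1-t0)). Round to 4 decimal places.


lambda = 0.0434
t0 = 703, t1 = 1048
t1 - t0 = 345
lambda * (t1-t0) = 0.0434 * 345 = 14.973
R = exp(-14.973)
R = 0.0

0.0
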